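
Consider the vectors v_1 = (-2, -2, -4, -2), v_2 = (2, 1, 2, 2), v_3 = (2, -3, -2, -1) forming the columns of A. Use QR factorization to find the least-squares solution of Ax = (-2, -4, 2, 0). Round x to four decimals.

x = (-1.5714, -2.2338, 0.6494)

q_1 = v_1/‖v_1‖ = (-2, -2, -4, -2)/5.2915 = (-0.3780, -0.3780, -0.7559, -0.3780).
r_{12} = q_1·v_2 = -3.4017.
u_2 = v_2 + 3.4017·q_1 = (0.7143, -0.2857, -0.5714, 0.7143).
‖u_2‖ = 1.1952, so q_2 = (0.5976, -0.2390, -0.4781, 0.5976).
r_{13} = q_1·v_3 = 2.2678; r_{23} = q_2·v_3 = 2.2709.
u_3 = v_3 − 2.2678·q_1 − 2.2709·q_2 = (1.5000, -1.6000, 0.8000, -1.5000).
‖u_3‖ = 2.7749, so q_3 = (0.5406, -0.5766, 0.2883, -0.5406).
Qᵀb = (0.7559, -1.1952, 1.8019).
Back-substitute: x_3 = 1.8019/2.7749 = 0.6494.
x_2 = (-1.1952 − 2.2709·0.6494)/1.1952 = -2.2338.
x_1 = (0.7559 + 3.4017·(-2.2338) − 2.2678·0.6494)/5.2915 = -1.5714.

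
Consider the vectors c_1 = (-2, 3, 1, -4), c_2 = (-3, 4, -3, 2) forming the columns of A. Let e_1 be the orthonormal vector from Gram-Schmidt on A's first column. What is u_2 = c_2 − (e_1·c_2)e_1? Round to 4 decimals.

u_2 = (-2.5333, 3.3000, -3.2333, 2.9333)

c_1 = (-2, 3, 1, -4); ‖c_1‖ = 5.4772, so e_1 = (-0.3651, 0.5477, 0.1826, -0.7303).
e_1·c_2 = (-0.3651)·(-3) + 0.5477·4 + 0.1826·(-3) + (-0.7303)·2 = 1.2780.
u_2 = c_2 − 1.2780·e_1 = (-2.5333, 3.3000, -3.2333, 2.9333).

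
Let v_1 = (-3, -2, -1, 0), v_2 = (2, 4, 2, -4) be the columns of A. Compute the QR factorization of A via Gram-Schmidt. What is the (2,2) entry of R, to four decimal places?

r_{22} = 4.6599

v_1 = (-3, -2, -1, 0); ‖v_1‖ = 3.7417, so q_1 = (-0.8018, -0.5345, -0.2673, 0.0000).
q_1·v_2 = (-0.8018)·2 + (-0.5345)·4 + (-0.2673)·2 + 0.0000·(-4) = -4.2762.
u_2 = v_2 + 4.2762·q_1 = (-1.4286, 1.7143, 0.8571, -4.0000).
r_{22} = ‖u_2‖ = 4.6599.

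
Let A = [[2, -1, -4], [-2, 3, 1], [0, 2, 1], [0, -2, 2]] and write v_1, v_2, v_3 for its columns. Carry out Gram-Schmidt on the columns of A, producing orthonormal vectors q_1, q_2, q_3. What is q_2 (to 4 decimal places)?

q_1 = v_1/‖v_1‖ = (2, -2, 0, 0)/2.8284 = (0.7071, -0.7071, 0.0000, 0.0000).
r_{12} = q_1·v_2 = -2.8284.
u_2 = v_2 + 2.8284·q_1 = (1.0000, 1.0000, 2.0000, -2.0000).
‖u_2‖ = 3.1623, so q_2 = (0.3162, 0.3162, 0.6325, -0.6325).

q_2 = (0.3162, 0.3162, 0.6325, -0.6325)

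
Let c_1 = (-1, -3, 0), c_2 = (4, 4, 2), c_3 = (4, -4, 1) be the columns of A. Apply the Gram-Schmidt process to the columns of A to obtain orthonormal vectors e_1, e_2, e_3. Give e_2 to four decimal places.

e_2 = (0.7442, -0.2481, 0.6202)

c_1 = (-1, -3, 0); ‖c_1‖ = 3.1623, so e_1 = (-0.3162, -0.9487, 0.0000).
e_1·c_2 = (-0.3162)·4 + (-0.9487)·4 + 0.0000·2 = -5.0596.
u_2 = c_2 + 5.0596·e_1 = (2.4000, -0.8000, 2.0000).
‖u_2‖ = 3.2249, so e_2 = (0.7442, -0.2481, 0.6202).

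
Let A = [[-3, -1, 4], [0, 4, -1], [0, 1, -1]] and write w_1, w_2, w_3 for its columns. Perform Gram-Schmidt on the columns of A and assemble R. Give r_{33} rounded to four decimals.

r_{33} = 0.7276

w_1 = (-3, 0, 0); ‖w_1‖ = 3.0000, so q_1 = (-1.0000, 0.0000, 0.0000).
q_1·w_2 = (-1.0000)·(-1) + 0.0000·4 + 0.0000·1 = 1.0000.
u_2 = w_2 − 1.0000·q_1 = (0.0000, 4.0000, 1.0000).
‖u_2‖ = 4.1231, so q_2 = (0.0000, 0.9701, 0.2425).
q_1·w_3 = (-1.0000)·4 + 0.0000·(-1) + 0.0000·(-1) = -4.0000; q_2·w_3 = 0.0000·4 + 0.9701·(-1) + 0.2425·(-1) = -1.2127.
u_3 = w_3 + 4.0000·q_1 + 1.2127·q_2 = (0.0000, 0.1765, -0.7059).
r_{33} = ‖u_3‖ = 0.7276.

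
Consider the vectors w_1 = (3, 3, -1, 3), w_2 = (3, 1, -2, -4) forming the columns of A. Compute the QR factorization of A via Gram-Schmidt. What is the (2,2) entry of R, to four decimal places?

q_1 = w_1/‖w_1‖ = (3, 3, -1, 3)/5.2915 = (0.5669, 0.5669, -0.1890, 0.5669).
r_{12} = q_1·w_2 = 0.3780.
u_2 = w_2 − 0.3780·q_1 = (2.7857, 0.7857, -1.9286, -4.2143).
r_{22} = ‖u_2‖ = 5.4642.

r_{22} = 5.4642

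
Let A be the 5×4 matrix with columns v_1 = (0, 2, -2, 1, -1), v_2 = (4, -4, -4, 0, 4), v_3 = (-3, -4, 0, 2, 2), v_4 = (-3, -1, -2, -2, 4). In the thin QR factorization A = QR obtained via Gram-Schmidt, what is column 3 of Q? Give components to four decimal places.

q_1 = v_1/‖v_1‖ = (0, 2, -2, 1, -1)/3.1623 = (0.0000, 0.6325, -0.6325, 0.3162, -0.3162).
r_{12} = q_1·v_2 = -1.2649.
u_2 = v_2 + 1.2649·q_1 = (4.0000, -3.2000, -4.8000, 0.4000, 3.6000).
‖u_2‖ = 7.8994, so q_2 = (0.5064, -0.4051, -0.6076, 0.0506, 0.4557).
r_{13} = q_1·v_3 = -2.5298; r_{23} = q_2·v_3 = 1.1140.
u_3 = v_3 + 2.5298·q_1 − 1.1140·q_2 = (-3.5641, -1.9487, -0.9231, 2.7436, 0.6923).
‖u_3‖ = 5.0358, so q_3 = (-0.7078, -0.3870, -0.1833, 0.5448, 0.1375).

q_3 = (-0.7078, -0.3870, -0.1833, 0.5448, 0.1375)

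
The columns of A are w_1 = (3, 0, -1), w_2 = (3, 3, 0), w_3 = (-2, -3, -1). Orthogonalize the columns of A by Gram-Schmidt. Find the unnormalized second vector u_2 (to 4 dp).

u_2 = (0.3000, 3.0000, 0.9000)

w_1 = (3, 0, -1); ‖w_1‖ = 3.1623, so e_1 = (0.9487, 0.0000, -0.3162).
e_1·w_2 = 0.9487·3 + 0.0000·3 + (-0.3162)·0 = 2.8460.
u_2 = w_2 − 2.8460·e_1 = (0.3000, 3.0000, 0.9000).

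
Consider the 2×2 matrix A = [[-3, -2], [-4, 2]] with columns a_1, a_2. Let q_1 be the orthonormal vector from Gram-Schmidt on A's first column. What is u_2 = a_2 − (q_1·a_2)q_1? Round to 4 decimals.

u_2 = (-2.2400, 1.6800)

a_1 = (-3, -4); ‖a_1‖ = 5.0000, so q_1 = (-0.6000, -0.8000).
q_1·a_2 = (-0.6000)·(-2) + (-0.8000)·2 = -0.4000.
u_2 = a_2 + 0.4000·q_1 = (-2.2400, 1.6800).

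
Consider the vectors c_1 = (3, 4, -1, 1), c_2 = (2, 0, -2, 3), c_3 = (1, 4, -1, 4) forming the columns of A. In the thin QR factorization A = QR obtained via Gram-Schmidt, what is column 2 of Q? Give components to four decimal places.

q_2 = (0.2198, -0.4606, -0.4501, 0.7328)

q_1 = c_1/‖c_1‖ = (3, 4, -1, 1)/5.1962 = (0.5774, 0.7698, -0.1925, 0.1925).
r_{12} = q_1·c_2 = 2.1170.
u_2 = c_2 − 2.1170·q_1 = (0.7778, -1.6296, -1.5926, 2.5926).
‖u_2‖ = 3.5382, so q_2 = (0.2198, -0.4606, -0.4501, 0.7328).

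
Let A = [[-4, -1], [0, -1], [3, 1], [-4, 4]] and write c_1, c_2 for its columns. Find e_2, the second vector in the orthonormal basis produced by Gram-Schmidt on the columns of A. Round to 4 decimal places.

c_1 = (-4, 0, 3, -4); ‖c_1‖ = 6.4031, so e_1 = (-0.6247, 0.0000, 0.4685, -0.6247).
e_1·c_2 = (-0.6247)·(-1) + 0.0000·(-1) + 0.4685·1 + (-0.6247)·4 = -1.4056.
u_2 = c_2 + 1.4056·e_1 = (-1.8780, -1.0000, 1.6585, 3.1220).
‖u_2‖ = 4.1261, so e_2 = (-0.4552, -0.2424, 0.4020, 0.7566).

e_2 = (-0.4552, -0.2424, 0.4020, 0.7566)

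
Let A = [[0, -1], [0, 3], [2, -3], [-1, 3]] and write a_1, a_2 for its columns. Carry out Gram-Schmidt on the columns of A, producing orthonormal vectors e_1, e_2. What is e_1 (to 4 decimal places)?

e_1 = (0.0000, 0.0000, 0.8944, -0.4472)

e_1 = a_1/‖a_1‖ = (0, 0, 2, -1)/2.2361 = (0.0000, 0.0000, 0.8944, -0.4472).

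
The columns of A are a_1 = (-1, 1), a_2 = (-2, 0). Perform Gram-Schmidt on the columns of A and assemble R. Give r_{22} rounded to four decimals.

a_1 = (-1, 1); ‖a_1‖ = 1.4142, so e_1 = (-0.7071, 0.7071).
e_1·a_2 = (-0.7071)·(-2) + 0.7071·0 = 1.4142.
u_2 = a_2 − 1.4142·e_1 = (-1.0000, -1.0000).
r_{22} = ‖u_2‖ = 1.4142.

r_{22} = 1.4142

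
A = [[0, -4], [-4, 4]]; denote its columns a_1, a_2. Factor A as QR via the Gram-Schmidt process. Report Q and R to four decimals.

Q = [[0.0000, -1.0000], [-1.0000, 0.0000]], R = [[4.0000, -4.0000], [0.0000, 4.0000]]

a_1 = (0, -4); ‖a_1‖ = 4.0000, so q_1 = (0.0000, -1.0000).
q_1·a_2 = 0.0000·(-4) + (-1.0000)·4 = -4.0000.
u_2 = a_2 + 4.0000·q_1 = (-4.0000, 0.0000).
‖u_2‖ = 4.0000, so q_2 = (-1.0000, 0.0000).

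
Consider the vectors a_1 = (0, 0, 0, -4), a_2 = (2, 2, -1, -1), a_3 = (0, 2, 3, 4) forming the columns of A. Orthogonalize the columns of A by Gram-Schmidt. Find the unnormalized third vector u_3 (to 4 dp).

u_3 = (-0.2222, 1.7778, 3.1111, 0.0000)

a_1 = (0, 0, 0, -4); ‖a_1‖ = 4.0000, so q_1 = (0.0000, 0.0000, 0.0000, -1.0000).
q_1·a_2 = 0.0000·2 + 0.0000·2 + 0.0000·(-1) + (-1.0000)·(-1) = 1.0000.
u_2 = a_2 − 1.0000·q_1 = (2.0000, 2.0000, -1.0000, 0.0000).
‖u_2‖ = 3.0000, so q_2 = (0.6667, 0.6667, -0.3333, 0.0000).
q_1·a_3 = 0.0000·0 + 0.0000·2 + 0.0000·3 + (-1.0000)·4 = -4.0000; q_2·a_3 = 0.6667·0 + 0.6667·2 + (-0.3333)·3 + 0.0000·4 = 0.3333.
u_3 = a_3 + 4.0000·q_1 − 0.3333·q_2 = (-0.2222, 1.7778, 3.1111, 0.0000).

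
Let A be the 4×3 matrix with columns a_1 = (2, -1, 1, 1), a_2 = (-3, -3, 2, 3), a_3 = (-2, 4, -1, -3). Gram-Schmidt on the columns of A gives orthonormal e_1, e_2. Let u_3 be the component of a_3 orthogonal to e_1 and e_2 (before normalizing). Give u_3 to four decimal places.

u_3 = (-0.1643, 1.0751, 1.4789, -0.0751)

e_1 = a_1/‖a_1‖ = (2, -1, 1, 1)/2.6458 = (0.7559, -0.3780, 0.3780, 0.3780).
r_{12} = e_1·a_2 = 0.7559.
u_2 = a_2 − 0.7559·e_1 = (-3.5714, -2.7143, 1.7143, 2.7143).
‖u_2‖ = 5.5162, so e_2 = (-0.6474, -0.4921, 0.3108, 0.4921).
r_{13} = e_1·a_3 = -4.5356; r_{23} = e_2·a_3 = -2.4603.
u_3 = a_3 + 4.5356·e_1 + 2.4603·e_2 = (-0.1643, 1.0751, 1.4789, -0.0751).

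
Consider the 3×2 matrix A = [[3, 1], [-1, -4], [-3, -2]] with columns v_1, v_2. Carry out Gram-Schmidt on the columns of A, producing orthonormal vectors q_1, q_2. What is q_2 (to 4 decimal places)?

q_2 = (-0.3025, -0.9530, 0.0151)

v_1 = (3, -1, -3); ‖v_1‖ = 4.3589, so q_1 = (0.6882, -0.2294, -0.6882).
q_1·v_2 = 0.6882·1 + (-0.2294)·(-4) + (-0.6882)·(-2) = 2.9824.
u_2 = v_2 − 2.9824·q_1 = (-1.0526, -3.3158, 0.0526).
‖u_2‖ = 3.4793, so q_2 = (-0.3025, -0.9530, 0.0151).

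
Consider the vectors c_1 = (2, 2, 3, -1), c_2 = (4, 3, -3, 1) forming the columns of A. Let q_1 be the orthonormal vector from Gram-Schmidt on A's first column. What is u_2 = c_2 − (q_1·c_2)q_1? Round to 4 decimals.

c_1 = (2, 2, 3, -1); ‖c_1‖ = 4.2426, so q_1 = (0.4714, 0.4714, 0.7071, -0.2357).
q_1·c_2 = 0.4714·4 + 0.4714·3 + 0.7071·(-3) + (-0.2357)·1 = 0.9428.
u_2 = c_2 − 0.9428·q_1 = (3.5556, 2.5556, -3.6667, 1.2222).

u_2 = (3.5556, 2.5556, -3.6667, 1.2222)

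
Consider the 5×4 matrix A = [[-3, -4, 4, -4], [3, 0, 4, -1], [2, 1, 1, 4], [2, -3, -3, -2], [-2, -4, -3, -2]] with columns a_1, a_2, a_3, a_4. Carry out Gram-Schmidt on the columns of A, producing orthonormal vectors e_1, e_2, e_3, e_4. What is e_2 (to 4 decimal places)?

e_1 = a_1/‖a_1‖ = (-3, 3, 2, 2, -2)/5.4772 = (-0.5477, 0.5477, 0.3651, 0.3651, -0.3651).
r_{12} = e_1·a_2 = 2.9212.
u_2 = a_2 − 2.9212·e_1 = (-2.4000, -1.6000, -0.0667, -4.0667, -2.9333).
‖u_2‖ = 5.7850, so e_2 = (-0.4149, -0.2766, -0.0115, -0.7030, -0.5071).

e_2 = (-0.4149, -0.2766, -0.0115, -0.7030, -0.5071)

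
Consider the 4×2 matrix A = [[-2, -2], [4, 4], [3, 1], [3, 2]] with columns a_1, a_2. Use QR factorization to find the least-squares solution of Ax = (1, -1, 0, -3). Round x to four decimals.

e_1 = a_1/‖a_1‖ = (-2, 4, 3, 3)/6.1644 = (-0.3244, 0.6489, 0.4867, 0.4867).
r_{12} = e_1·a_2 = 4.7044.
u_2 = a_2 − 4.7044·e_1 = (-0.4737, 0.9474, -1.2895, -0.2895).
‖u_2‖ = 1.6936, so e_2 = (-0.2797, 0.5594, -0.7614, -0.1709).
Qᵀb = (-2.4333, -0.3263).
Back-substitute: x_2 = -0.3263/1.6936 = -0.1927.
x_1 = (-2.4333 − 4.7044·(-0.1927))/6.1644 = -0.2477.

x = (-0.2477, -0.1927)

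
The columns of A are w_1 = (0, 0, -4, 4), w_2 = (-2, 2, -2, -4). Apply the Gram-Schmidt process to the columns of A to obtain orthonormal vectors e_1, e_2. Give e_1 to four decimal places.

w_1 = (0, 0, -4, 4); ‖w_1‖ = 5.6569, so e_1 = (0.0000, 0.0000, -0.7071, 0.7071).

e_1 = (0.0000, 0.0000, -0.7071, 0.7071)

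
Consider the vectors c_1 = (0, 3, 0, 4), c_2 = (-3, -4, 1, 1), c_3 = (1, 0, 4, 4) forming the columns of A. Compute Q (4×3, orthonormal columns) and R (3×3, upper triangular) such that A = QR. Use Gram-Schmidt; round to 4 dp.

q_1 = c_1/‖c_1‖ = (0, 3, 0, 4)/5.0000 = (0.0000, 0.6000, 0.0000, 0.8000).
r_{12} = q_1·c_2 = -1.6000.
u_2 = c_2 + 1.6000·q_1 = (-3.0000, -3.0400, 1.0000, 2.2800).
‖u_2‖ = 4.9437, so q_2 = (-0.6068, -0.6149, 0.2023, 0.4612).
r_{13} = q_1·c_3 = 3.2000; r_{23} = q_2·c_3 = 2.0471.
u_3 = c_3 − 3.2000·q_1 − 2.0471·q_2 = (2.2422, -0.6612, 3.5859, 0.4959).
‖u_3‖ = 4.3092, so q_3 = (0.5203, -0.1534, 0.8321, 0.1151).

Q = [[0.0000, -0.6068, 0.5203], [0.6000, -0.6149, -0.1534], [0.0000, 0.2023, 0.8321], [0.8000, 0.4612, 0.1151]], R = [[5.0000, -1.6000, 3.2000], [0.0000, 4.9437, 2.0471], [0.0000, 0.0000, 4.3092]]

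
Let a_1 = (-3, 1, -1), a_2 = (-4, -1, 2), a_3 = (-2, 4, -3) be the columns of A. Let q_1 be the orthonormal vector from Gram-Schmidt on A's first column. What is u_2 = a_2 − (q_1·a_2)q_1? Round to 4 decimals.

u_2 = (-1.5455, -1.8182, 2.8182)

a_1 = (-3, 1, -1); ‖a_1‖ = 3.3166, so q_1 = (-0.9045, 0.3015, -0.3015).
q_1·a_2 = (-0.9045)·(-4) + 0.3015·(-1) + (-0.3015)·2 = 2.7136.
u_2 = a_2 − 2.7136·q_1 = (-1.5455, -1.8182, 2.8182).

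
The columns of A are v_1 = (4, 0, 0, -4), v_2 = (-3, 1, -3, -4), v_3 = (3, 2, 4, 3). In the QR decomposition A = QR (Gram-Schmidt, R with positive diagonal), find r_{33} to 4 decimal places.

v_1 = (4, 0, 0, -4); ‖v_1‖ = 5.6569, so q_1 = (0.7071, 0.0000, 0.0000, -0.7071).
q_1·v_2 = 0.7071·(-3) + 0.0000·1 + 0.0000·(-3) + (-0.7071)·(-4) = 0.7071.
u_2 = v_2 − 0.7071·q_1 = (-3.5000, 1.0000, -3.0000, -3.5000).
‖u_2‖ = 5.8737, so q_2 = (-0.5959, 0.1703, -0.5108, -0.5959).
q_1·v_3 = 0.7071·3 + 0.0000·2 + 0.0000·4 + (-0.7071)·3 = 0.0000; q_2·v_3 = (-0.5959)·3 + 0.1703·2 + (-0.5108)·4 + (-0.5959)·3 = -5.2778.
u_3 = v_3 + 0.0000·q_1 + 5.2778·q_2 = (-0.1449, 2.8986, 1.3043, -0.1449).
r_{33} = ‖u_3‖ = 3.1851.

r_{33} = 3.1851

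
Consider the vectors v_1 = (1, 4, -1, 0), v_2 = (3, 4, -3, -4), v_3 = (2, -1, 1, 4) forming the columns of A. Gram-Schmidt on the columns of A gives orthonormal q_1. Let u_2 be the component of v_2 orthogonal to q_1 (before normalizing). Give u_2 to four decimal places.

q_1 = v_1/‖v_1‖ = (1, 4, -1, 0)/4.2426 = (0.2357, 0.9428, -0.2357, 0.0000).
r_{12} = q_1·v_2 = 5.1854.
u_2 = v_2 − 5.1854·q_1 = (1.7778, -0.8889, -1.7778, -4.0000).

u_2 = (1.7778, -0.8889, -1.7778, -4.0000)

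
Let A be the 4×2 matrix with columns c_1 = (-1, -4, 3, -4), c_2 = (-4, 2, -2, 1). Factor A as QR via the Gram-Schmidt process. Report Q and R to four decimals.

Q = [[-0.1543, -0.9610], [-0.6172, 0.1478], [0.4629, -0.2218], [-0.6172, -0.0739]], R = [[6.4807, -2.1602], [0.0000, 4.5092]]

c_1 = (-1, -4, 3, -4); ‖c_1‖ = 6.4807, so e_1 = (-0.1543, -0.6172, 0.4629, -0.6172).
e_1·c_2 = (-0.1543)·(-4) + (-0.6172)·2 + 0.4629·(-2) + (-0.6172)·1 = -2.1602.
u_2 = c_2 + 2.1602·e_1 = (-4.3333, 0.6667, -1.0000, -0.3333).
‖u_2‖ = 4.5092, so e_2 = (-0.9610, 0.1478, -0.2218, -0.0739).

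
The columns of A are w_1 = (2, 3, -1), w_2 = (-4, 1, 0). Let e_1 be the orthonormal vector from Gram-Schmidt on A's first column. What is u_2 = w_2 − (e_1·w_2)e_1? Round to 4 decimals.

e_1 = w_1/‖w_1‖ = (2, 3, -1)/3.7417 = (0.5345, 0.8018, -0.2673).
r_{12} = e_1·w_2 = -1.3363.
u_2 = w_2 + 1.3363·e_1 = (-3.2857, 2.0714, -0.3571).

u_2 = (-3.2857, 2.0714, -0.3571)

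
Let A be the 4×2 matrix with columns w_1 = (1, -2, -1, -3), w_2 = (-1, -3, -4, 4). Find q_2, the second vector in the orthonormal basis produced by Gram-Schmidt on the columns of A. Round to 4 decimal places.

q_2 = (-0.1243, -0.5284, -0.6528, 0.5284)

w_1 = (1, -2, -1, -3); ‖w_1‖ = 3.8730, so q_1 = (0.2582, -0.5164, -0.2582, -0.7746).
q_1·w_2 = 0.2582·(-1) + (-0.5164)·(-3) + (-0.2582)·(-4) + (-0.7746)·4 = -0.7746.
u_2 = w_2 + 0.7746·q_1 = (-0.8000, -3.4000, -4.2000, 3.4000).
‖u_2‖ = 6.4343, so q_2 = (-0.1243, -0.5284, -0.6528, 0.5284).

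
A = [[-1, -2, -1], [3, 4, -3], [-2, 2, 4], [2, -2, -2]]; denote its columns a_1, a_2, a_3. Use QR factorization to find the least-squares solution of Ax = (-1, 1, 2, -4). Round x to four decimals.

e_1 = a_1/‖a_1‖ = (-1, 3, -2, 2)/4.2426 = (-0.2357, 0.7071, -0.4714, 0.4714).
r_{12} = e_1·a_2 = 1.4142.
u_2 = a_2 − 1.4142·e_1 = (-1.6667, 3.0000, 2.6667, -2.6667).
‖u_2‖ = 5.0990, so e_2 = (-0.3269, 0.5883, 0.5230, -0.5230).
r_{13} = e_1·a_3 = -4.7140; r_{23} = e_2·a_3 = 1.6997.
u_3 = a_3 + 4.7140·e_1 − 1.6997·e_2 = (-1.5556, -0.6667, 0.8889, 1.1111).
‖u_3‖ = 2.2111, so e_3 = (-0.7035, -0.3015, 0.4020, 0.5025).
Qᵀb = (-1.8856, 4.0531, -0.8040).
Back-substitute: x_3 = -0.8040/2.2111 = -0.3636.
x_2 = (4.0531 − 1.6997·(-0.3636))/5.0990 = 0.9161.
x_1 = (-1.8856 − 1.4142·0.9161 + 4.7140·(-0.3636))/4.2426 = -1.1538.

x = (-1.1538, 0.9161, -0.3636)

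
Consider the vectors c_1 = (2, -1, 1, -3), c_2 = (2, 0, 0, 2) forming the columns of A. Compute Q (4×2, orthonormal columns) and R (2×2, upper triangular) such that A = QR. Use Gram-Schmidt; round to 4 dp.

c_1 = (2, -1, 1, -3); ‖c_1‖ = 3.8730, so q_1 = (0.5164, -0.2582, 0.2582, -0.7746).
q_1·c_2 = 0.5164·2 + (-0.2582)·0 + 0.2582·0 + (-0.7746)·2 = -0.5164.
u_2 = c_2 + 0.5164·q_1 = (2.2667, -0.1333, 0.1333, 1.6000).
‖u_2‖ = 2.7809, so q_2 = (0.8151, -0.0479, 0.0479, 0.5754).

Q = [[0.5164, 0.8151], [-0.2582, -0.0479], [0.2582, 0.0479], [-0.7746, 0.5754]], R = [[3.8730, -0.5164], [0.0000, 2.7809]]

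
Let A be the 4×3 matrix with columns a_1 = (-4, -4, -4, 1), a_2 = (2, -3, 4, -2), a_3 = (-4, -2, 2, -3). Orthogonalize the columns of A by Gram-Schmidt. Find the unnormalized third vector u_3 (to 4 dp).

u_3 = (-3.4032, 1.3061, 1.5130, -2.3364)

q_1 = a_1/‖a_1‖ = (-4, -4, -4, 1)/7.0000 = (-0.5714, -0.5714, -0.5714, 0.1429).
r_{12} = q_1·a_2 = -2.0000.
u_2 = a_2 + 2.0000·q_1 = (0.8571, -4.1429, 2.8571, -1.7143).
‖u_2‖ = 5.3852, so q_2 = (0.1592, -0.7693, 0.5306, -0.3183).
r_{13} = q_1·a_3 = 1.8571; r_{23} = q_2·a_3 = 2.9181.
u_3 = a_3 − 1.8571·q_1 − 2.9181·q_2 = (-3.4032, 1.3061, 1.5130, -2.3364).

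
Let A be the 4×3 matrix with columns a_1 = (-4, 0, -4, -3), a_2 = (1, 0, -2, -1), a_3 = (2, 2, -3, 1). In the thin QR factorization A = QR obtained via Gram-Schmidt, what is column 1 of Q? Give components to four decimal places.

a_1 = (-4, 0, -4, -3); ‖a_1‖ = 6.4031, so e_1 = (-0.6247, 0.0000, -0.6247, -0.4685).

e_1 = (-0.6247, 0.0000, -0.6247, -0.4685)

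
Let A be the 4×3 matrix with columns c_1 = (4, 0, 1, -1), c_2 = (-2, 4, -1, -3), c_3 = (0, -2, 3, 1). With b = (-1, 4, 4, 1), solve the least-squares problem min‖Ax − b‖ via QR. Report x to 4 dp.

c_1 = (4, 0, 1, -1); ‖c_1‖ = 4.2426, so q_1 = (0.9428, 0.0000, 0.2357, -0.2357).
q_1·c_2 = 0.9428·(-2) + 0.0000·4 + 0.2357·(-1) + (-0.2357)·(-3) = -1.4142.
u_2 = c_2 + 1.4142·q_1 = (-0.6667, 4.0000, -0.6667, -3.3333).
‖u_2‖ = 5.2915, so q_2 = (-0.1260, 0.7559, -0.1260, -0.6299).
q_1·c_3 = 0.9428·0 + 0.0000·(-2) + 0.2357·3 + (-0.2357)·1 = 0.4714; q_2·c_3 = (-0.1260)·0 + 0.7559·(-2) + (-0.1260)·3 + (-0.6299)·1 = -2.5198.
u_3 = c_3 − 0.4714·q_1 + 2.5198·q_2 = (-0.7619, -0.0952, 2.5714, -0.4762).
‖u_3‖ = 2.7255, so q_3 = (-0.2795, -0.0349, 0.9435, -0.1747).
Qᵀb = (-0.2357, 2.0158, 3.7389).
Back-substitute: x_3 = 3.7389/2.7255 = 1.3718.
x_2 = (2.0158 + 2.5198·1.3718)/5.2915 = 1.0342.
x_1 = (-0.2357 + 1.4142·1.0342 − 0.4714·1.3718)/4.2426 = 0.1368.

x = (0.1368, 1.0342, 1.3718)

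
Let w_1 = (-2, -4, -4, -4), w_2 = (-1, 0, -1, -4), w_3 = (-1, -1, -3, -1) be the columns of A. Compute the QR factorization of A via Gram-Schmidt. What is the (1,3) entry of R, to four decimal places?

r_{13} = 3.0509

w_1 = (-2, -4, -4, -4); ‖w_1‖ = 7.2111, so q_1 = (-0.2774, -0.5547, -0.5547, -0.5547).
r_{13} = q_1·w_3 = 3.0509.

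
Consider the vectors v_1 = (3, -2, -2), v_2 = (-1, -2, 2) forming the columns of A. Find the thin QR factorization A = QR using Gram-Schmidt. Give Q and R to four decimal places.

Q = [[0.7276, -0.1617], [-0.4851, -0.8085], [-0.4851, 0.5659]], R = [[4.1231, -0.7276], [0.0000, 2.9104]]

v_1 = (3, -2, -2); ‖v_1‖ = 4.1231, so q_1 = (0.7276, -0.4851, -0.4851).
q_1·v_2 = 0.7276·(-1) + (-0.4851)·(-2) + (-0.4851)·2 = -0.7276.
u_2 = v_2 + 0.7276·q_1 = (-0.4706, -2.3529, 1.6471).
‖u_2‖ = 2.9104, so q_2 = (-0.1617, -0.8085, 0.5659).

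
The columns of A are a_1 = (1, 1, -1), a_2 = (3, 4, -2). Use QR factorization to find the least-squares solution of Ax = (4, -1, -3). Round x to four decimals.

x = (8.0000, -2.0000)

e_1 = a_1/‖a_1‖ = (1, 1, -1)/1.7321 = (0.5774, 0.5774, -0.5774).
r_{12} = e_1·a_2 = 5.1962.
u_2 = a_2 − 5.1962·e_1 = (0.0000, 1.0000, 1.0000).
‖u_2‖ = 1.4142, so e_2 = (0.0000, 0.7071, 0.7071).
Qᵀb = (3.4641, -2.8284).
Back-substitute: x_2 = -2.8284/1.4142 = -2.0000.
x_1 = (3.4641 − 5.1962·(-2.0000))/1.7321 = 8.0000.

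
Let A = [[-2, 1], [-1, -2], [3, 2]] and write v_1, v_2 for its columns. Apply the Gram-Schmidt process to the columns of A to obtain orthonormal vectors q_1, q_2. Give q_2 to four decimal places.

v_1 = (-2, -1, 3); ‖v_1‖ = 3.7417, so q_1 = (-0.5345, -0.2673, 0.8018).
q_1·v_2 = (-0.5345)·1 + (-0.2673)·(-2) + 0.8018·2 = 1.6036.
u_2 = v_2 − 1.6036·q_1 = (1.8571, -1.5714, 0.7143).
‖u_2‖ = 2.5355, so q_2 = (0.7325, -0.6198, 0.2817).

q_2 = (0.7325, -0.6198, 0.2817)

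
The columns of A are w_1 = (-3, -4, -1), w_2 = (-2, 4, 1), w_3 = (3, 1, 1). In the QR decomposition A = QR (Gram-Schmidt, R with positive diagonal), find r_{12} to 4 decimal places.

r_{12} = -2.1573

w_1 = (-3, -4, -1); ‖w_1‖ = 5.0990, so q_1 = (-0.5883, -0.7845, -0.1961).
r_{12} = q_1·w_2 = -2.1573.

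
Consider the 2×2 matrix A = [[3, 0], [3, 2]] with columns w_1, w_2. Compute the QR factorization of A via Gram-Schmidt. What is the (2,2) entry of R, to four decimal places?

r_{22} = 1.4142

w_1 = (3, 3); ‖w_1‖ = 4.2426, so e_1 = (0.7071, 0.7071).
e_1·w_2 = 0.7071·0 + 0.7071·2 = 1.4142.
u_2 = w_2 − 1.4142·e_1 = (-1.0000, 1.0000).
r_{22} = ‖u_2‖ = 1.4142.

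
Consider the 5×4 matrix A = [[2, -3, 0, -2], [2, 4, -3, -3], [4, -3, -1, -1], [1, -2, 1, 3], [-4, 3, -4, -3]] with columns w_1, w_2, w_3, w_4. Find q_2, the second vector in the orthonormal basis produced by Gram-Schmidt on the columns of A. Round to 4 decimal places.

w_1 = (2, 2, 4, 1, -4); ‖w_1‖ = 6.4031, so q_1 = (0.3123, 0.3123, 0.6247, 0.1562, -0.6247).
q_1·w_2 = 0.3123·(-3) + 0.3123·4 + 0.6247·(-3) + 0.1562·(-2) + (-0.6247)·3 = -3.7482.
u_2 = w_2 + 3.7482·q_1 = (-1.8293, 5.1707, -0.6585, -1.4146, 0.6585).
‖u_2‖ = 5.7403, so q_2 = (-0.3187, 0.9008, -0.1147, -0.2464, 0.1147).

q_2 = (-0.3187, 0.9008, -0.1147, -0.2464, 0.1147)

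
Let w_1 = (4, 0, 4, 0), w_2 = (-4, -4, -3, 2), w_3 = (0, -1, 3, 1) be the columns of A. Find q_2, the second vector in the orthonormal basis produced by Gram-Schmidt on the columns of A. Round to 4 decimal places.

q_2 = (-0.1104, -0.8835, 0.1104, 0.4417)

w_1 = (4, 0, 4, 0); ‖w_1‖ = 5.6569, so q_1 = (0.7071, 0.0000, 0.7071, 0.0000).
q_1·w_2 = 0.7071·(-4) + 0.0000·(-4) + 0.7071·(-3) + 0.0000·2 = -4.9497.
u_2 = w_2 + 4.9497·q_1 = (-0.5000, -4.0000, 0.5000, 2.0000).
‖u_2‖ = 4.5277, so q_2 = (-0.1104, -0.8835, 0.1104, 0.4417).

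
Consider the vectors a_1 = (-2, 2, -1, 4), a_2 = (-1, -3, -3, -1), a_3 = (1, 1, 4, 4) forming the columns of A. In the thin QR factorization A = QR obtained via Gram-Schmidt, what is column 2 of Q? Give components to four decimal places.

q_2 = (-0.3212, -0.5965, -0.7341, -0.0459)

a_1 = (-2, 2, -1, 4); ‖a_1‖ = 5.0000, so q_1 = (-0.4000, 0.4000, -0.2000, 0.8000).
q_1·a_2 = (-0.4000)·(-1) + 0.4000·(-3) + (-0.2000)·(-3) + 0.8000·(-1) = -1.0000.
u_2 = a_2 + 1.0000·q_1 = (-1.4000, -2.6000, -3.2000, -0.2000).
‖u_2‖ = 4.3589, so q_2 = (-0.3212, -0.5965, -0.7341, -0.0459).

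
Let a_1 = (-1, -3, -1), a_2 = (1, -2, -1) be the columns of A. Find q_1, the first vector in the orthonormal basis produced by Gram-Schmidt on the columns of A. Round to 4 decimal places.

q_1 = (-0.3015, -0.9045, -0.3015)

a_1 = (-1, -3, -1); ‖a_1‖ = 3.3166, so q_1 = (-0.3015, -0.9045, -0.3015).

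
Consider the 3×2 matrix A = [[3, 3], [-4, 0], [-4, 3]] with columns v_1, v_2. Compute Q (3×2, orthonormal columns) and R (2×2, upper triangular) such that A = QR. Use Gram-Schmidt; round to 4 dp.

q_1 = v_1/‖v_1‖ = (3, -4, -4)/6.4031 = (0.4685, -0.6247, -0.6247).
r_{12} = q_1·v_2 = -0.4685.
u_2 = v_2 + 0.4685·q_1 = (3.2195, -0.2927, 2.7073).
‖u_2‖ = 4.2167, so q_2 = (0.7635, -0.0694, 0.6420).

Q = [[0.4685, 0.7635], [-0.6247, -0.0694], [-0.6247, 0.6420]], R = [[6.4031, -0.4685], [0.0000, 4.2167]]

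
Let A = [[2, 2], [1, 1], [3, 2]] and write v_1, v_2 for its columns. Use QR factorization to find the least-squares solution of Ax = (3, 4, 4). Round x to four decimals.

e_1 = v_1/‖v_1‖ = (2, 1, 3)/3.7417 = (0.5345, 0.2673, 0.8018).
r_{12} = e_1·v_2 = 2.9399.
u_2 = v_2 − 2.9399·e_1 = (0.4286, 0.2143, -0.3571).
‖u_2‖ = 0.5976, so e_2 = (0.7171, 0.3586, -0.5976).
Qᵀb = (5.8797, 1.1952).
Back-substitute: x_2 = 1.1952/0.5976 = 2.0000.
x_1 = (5.8797 − 2.9399·2.0000)/3.7417 = 0.0000.

x = (0.0000, 2.0000)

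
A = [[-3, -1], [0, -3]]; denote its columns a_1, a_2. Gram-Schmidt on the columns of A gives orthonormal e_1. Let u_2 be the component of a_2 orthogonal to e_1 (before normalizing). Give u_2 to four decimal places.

u_2 = (0.0000, -3.0000)

e_1 = a_1/‖a_1‖ = (-3, 0)/3.0000 = (-1.0000, 0.0000).
r_{12} = e_1·a_2 = 1.0000.
u_2 = a_2 − 1.0000·e_1 = (0.0000, -3.0000).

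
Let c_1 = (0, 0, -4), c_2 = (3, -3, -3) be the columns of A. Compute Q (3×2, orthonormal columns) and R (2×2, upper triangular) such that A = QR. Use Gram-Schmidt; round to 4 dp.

c_1 = (0, 0, -4); ‖c_1‖ = 4.0000, so e_1 = (0.0000, 0.0000, -1.0000).
e_1·c_2 = 0.0000·3 + 0.0000·(-3) + (-1.0000)·(-3) = 3.0000.
u_2 = c_2 − 3.0000·e_1 = (3.0000, -3.0000, 0.0000).
‖u_2‖ = 4.2426, so e_2 = (0.7071, -0.7071, 0.0000).

Q = [[0.0000, 0.7071], [0.0000, -0.7071], [-1.0000, 0.0000]], R = [[4.0000, 3.0000], [0.0000, 4.2426]]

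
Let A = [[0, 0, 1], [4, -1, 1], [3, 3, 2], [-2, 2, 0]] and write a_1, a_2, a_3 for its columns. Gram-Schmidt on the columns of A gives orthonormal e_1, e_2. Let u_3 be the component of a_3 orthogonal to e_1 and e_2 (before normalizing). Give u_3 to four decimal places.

e_1 = a_1/‖a_1‖ = (0, 4, 3, -2)/5.3852 = (0.0000, 0.7428, 0.5571, -0.3714).
r_{12} = e_1·a_2 = 0.1857.
u_2 = a_2 − 0.1857·e_1 = (0.0000, -1.1379, 2.8966, 2.0690).
‖u_2‖ = 3.7370, so e_2 = (0.0000, -0.3045, 0.7751, 0.5536).
r_{13} = e_1·a_3 = 1.8570; r_{23} = e_2·a_3 = 1.2457.
u_3 = a_3 − 1.8570·e_1 − 1.2457·e_2 = (1.0000, 0.0000, 0.0000, 0.0000).

u_3 = (1.0000, 0.0000, 0.0000, 0.0000)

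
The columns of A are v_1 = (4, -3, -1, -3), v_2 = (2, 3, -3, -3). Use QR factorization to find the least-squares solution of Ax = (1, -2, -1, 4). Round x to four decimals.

v_1 = (4, -3, -1, -3); ‖v_1‖ = 5.9161, so e_1 = (0.6761, -0.5071, -0.1690, -0.5071).
e_1·v_2 = 0.6761·2 + (-0.5071)·3 + (-0.1690)·(-3) + (-0.5071)·(-3) = 1.8593.
u_2 = v_2 − 1.8593·e_1 = (0.7429, 3.9429, -2.6857, -2.0571).
‖u_2‖ = 5.2481, so e_2 = (0.1415, 0.7513, -0.5117, -0.3920).
Qᵀb = (-0.1690, -2.4172).
Back-substitute: x_2 = -2.4172/5.2481 = -0.4606.
x_1 = (-0.1690 − 1.8593·(-0.4606))/5.9161 = 0.1162.

x = (0.1162, -0.4606)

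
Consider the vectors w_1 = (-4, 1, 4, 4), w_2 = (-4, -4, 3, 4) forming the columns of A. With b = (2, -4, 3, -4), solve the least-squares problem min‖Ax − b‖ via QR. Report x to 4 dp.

x = (-0.7980, 0.5775)

q_1 = w_1/‖w_1‖ = (-4, 1, 4, 4)/7.0000 = (-0.5714, 0.1429, 0.5714, 0.5714).
r_{12} = q_1·w_2 = 5.7143.
u_2 = w_2 − 5.7143·q_1 = (-0.7347, -4.8163, -0.2653, 0.7347).
‖u_2‖ = 4.9343, so q_2 = (-0.1489, -0.9761, -0.0538, 0.1489).
Qᵀb = (-2.2857, 2.8497).
Back-substitute: x_2 = 2.8497/4.9343 = 0.5775.
x_1 = (-2.2857 − 5.7143·0.5775)/7.0000 = -0.7980.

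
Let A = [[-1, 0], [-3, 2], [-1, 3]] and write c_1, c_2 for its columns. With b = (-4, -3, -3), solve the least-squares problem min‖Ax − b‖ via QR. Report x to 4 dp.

q_1 = c_1/‖c_1‖ = (-1, -3, -1)/3.3166 = (-0.3015, -0.9045, -0.3015).
r_{12} = q_1·c_2 = -2.7136.
u_2 = c_2 + 2.7136·q_1 = (-0.8182, -0.4545, 2.1818).
‖u_2‖ = 2.3741, so q_2 = (-0.3446, -0.1915, 0.9190).
Qᵀb = (4.8242, -0.8041).
Back-substitute: x_2 = -0.8041/2.3741 = -0.3387.
x_1 = (4.8242 + 2.7136·(-0.3387))/3.3166 = 1.1774.

x = (1.1774, -0.3387)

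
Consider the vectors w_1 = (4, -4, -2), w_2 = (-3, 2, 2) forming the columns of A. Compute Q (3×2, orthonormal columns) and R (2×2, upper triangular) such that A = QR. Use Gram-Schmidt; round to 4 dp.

w_1 = (4, -4, -2); ‖w_1‖ = 6.0000, so e_1 = (0.6667, -0.6667, -0.3333).
e_1·w_2 = 0.6667·(-3) + (-0.6667)·2 + (-0.3333)·2 = -4.0000.
u_2 = w_2 + 4.0000·e_1 = (-0.3333, -0.6667, 0.6667).
‖u_2‖ = 1.0000, so e_2 = (-0.3333, -0.6667, 0.6667).

Q = [[0.6667, -0.3333], [-0.6667, -0.6667], [-0.3333, 0.6667]], R = [[6.0000, -4.0000], [0.0000, 1.0000]]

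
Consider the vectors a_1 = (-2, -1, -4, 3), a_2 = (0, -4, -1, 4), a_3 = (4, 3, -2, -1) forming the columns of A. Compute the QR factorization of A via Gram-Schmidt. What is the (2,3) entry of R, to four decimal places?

a_1 = (-2, -1, -4, 3); ‖a_1‖ = 5.4772, so q_1 = (-0.3651, -0.1826, -0.7303, 0.5477).
q_1·a_2 = (-0.3651)·0 + (-0.1826)·(-4) + (-0.7303)·(-1) + 0.5477·4 = 3.6515.
u_2 = a_2 − 3.6515·q_1 = (1.3333, -3.3333, 1.6667, 2.0000).
‖u_2‖ = 4.4347, so q_2 = (0.3007, -0.7516, 0.3758, 0.4510).
r_{23} = q_2·a_3 = -2.2549.

r_{23} = -2.2549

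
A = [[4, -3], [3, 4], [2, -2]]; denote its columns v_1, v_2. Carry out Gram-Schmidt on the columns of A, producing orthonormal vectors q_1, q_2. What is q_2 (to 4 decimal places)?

v_1 = (4, 3, 2); ‖v_1‖ = 5.3852, so q_1 = (0.7428, 0.5571, 0.3714).
q_1·v_2 = 0.7428·(-3) + 0.5571·4 + 0.3714·(-2) = -0.7428.
u_2 = v_2 + 0.7428·q_1 = (-2.4483, 4.4138, -1.7241).
‖u_2‖ = 5.3337, so q_2 = (-0.4590, 0.8275, -0.3233).

q_2 = (-0.4590, 0.8275, -0.3233)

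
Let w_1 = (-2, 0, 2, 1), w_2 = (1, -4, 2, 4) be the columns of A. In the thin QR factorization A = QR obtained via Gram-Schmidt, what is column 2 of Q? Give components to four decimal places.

w_1 = (-2, 0, 2, 1); ‖w_1‖ = 3.0000, so e_1 = (-0.6667, 0.0000, 0.6667, 0.3333).
e_1·w_2 = (-0.6667)·1 + 0.0000·(-4) + 0.6667·2 + 0.3333·4 = 2.0000.
u_2 = w_2 − 2.0000·e_1 = (2.3333, -4.0000, 0.6667, 3.3333).
‖u_2‖ = 5.7446, so e_2 = (0.4062, -0.6963, 0.1161, 0.5803).

e_2 = (0.4062, -0.6963, 0.1161, 0.5803)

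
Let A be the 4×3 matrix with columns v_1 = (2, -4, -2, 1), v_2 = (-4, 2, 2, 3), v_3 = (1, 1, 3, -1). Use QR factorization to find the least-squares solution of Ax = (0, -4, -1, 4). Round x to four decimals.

q_1 = v_1/‖v_1‖ = (2, -4, -2, 1)/5.0000 = (0.4000, -0.8000, -0.4000, 0.2000).
r_{12} = q_1·v_2 = -3.4000.
u_2 = v_2 + 3.4000·q_1 = (-2.6400, -0.7200, 0.6400, 3.6800).
‖u_2‖ = 4.6303, so q_2 = (-0.5702, -0.1555, 0.1382, 0.7948).
r_{13} = q_1·v_3 = -1.8000; r_{23} = q_2·v_3 = -1.1058.
u_3 = v_3 + 1.8000·q_1 + 1.1058·q_2 = (1.0896, -0.6119, 2.4328, 0.2388).
‖u_3‖ = 2.7454, so q_3 = (0.3969, -0.2229, 0.8861, 0.0870).
Qᵀb = (4.4000, 3.6628, 0.3534).
Back-substitute: x_3 = 0.3534/2.7454 = 0.1287.
x_2 = (3.6628 + 1.1058·0.1287)/4.6303 = 0.8218.
x_1 = (4.4000 + 3.4000·0.8218 + 1.8000·0.1287)/5.0000 = 1.4851.

x = (1.4851, 0.8218, 0.1287)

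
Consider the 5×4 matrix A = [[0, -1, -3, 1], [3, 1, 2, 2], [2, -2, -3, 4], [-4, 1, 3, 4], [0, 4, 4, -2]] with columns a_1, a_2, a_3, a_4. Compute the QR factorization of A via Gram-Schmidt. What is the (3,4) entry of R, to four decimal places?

a_1 = (0, 3, 2, -4, 0); ‖a_1‖ = 5.3852, so q_1 = (0.0000, 0.5571, 0.3714, -0.7428, 0.0000).
q_1·a_2 = 0.0000·(-1) + 0.5571·1 + 0.3714·(-2) + (-0.7428)·1 + 0.0000·4 = -0.9285.
u_2 = a_2 + 0.9285·q_1 = (-1.0000, 1.5172, -1.6552, 0.3103, 4.0000).
‖u_2‖ = 4.7051, so q_2 = (-0.2125, 0.3225, -0.3518, 0.0660, 0.8501).
q_1·a_3 = 0.0000·(-3) + 0.5571·2 + 0.3714·(-3) + (-0.7428)·3 + 0.0000·4 = -2.2283; q_2·a_3 = (-0.2125)·(-3) + 0.3225·2 + (-0.3518)·(-3) + 0.0660·3 + 0.8501·4 = 5.9363.
u_3 = a_3 + 2.2283·q_1 − 5.9363·q_2 = (-1.7383, 1.3271, -0.0841, 0.9533, -1.0467).
‖u_3‖ = 2.6066, so q_3 = (-0.6669, 0.5091, -0.0323, 0.3657, -0.4016).
r_{34} = q_3·a_4 = 2.4883.

r_{34} = 2.4883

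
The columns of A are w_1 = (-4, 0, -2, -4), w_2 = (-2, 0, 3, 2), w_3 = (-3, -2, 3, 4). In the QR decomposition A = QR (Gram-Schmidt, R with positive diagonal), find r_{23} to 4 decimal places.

r_{23} = 5.3333

w_1 = (-4, 0, -2, -4); ‖w_1‖ = 6.0000, so e_1 = (-0.6667, 0.0000, -0.3333, -0.6667).
e_1·w_2 = (-0.6667)·(-2) + 0.0000·0 + (-0.3333)·3 + (-0.6667)·2 = -1.0000.
u_2 = w_2 + 1.0000·e_1 = (-2.6667, 0.0000, 2.6667, 1.3333).
‖u_2‖ = 4.0000, so e_2 = (-0.6667, 0.0000, 0.6667, 0.3333).
r_{23} = e_2·w_3 = 5.3333.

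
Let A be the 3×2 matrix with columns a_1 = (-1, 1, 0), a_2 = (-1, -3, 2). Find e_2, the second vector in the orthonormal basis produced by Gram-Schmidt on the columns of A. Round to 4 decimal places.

a_1 = (-1, 1, 0); ‖a_1‖ = 1.4142, so e_1 = (-0.7071, 0.7071, 0.0000).
e_1·a_2 = (-0.7071)·(-1) + 0.7071·(-3) + 0.0000·2 = -1.4142.
u_2 = a_2 + 1.4142·e_1 = (-2.0000, -2.0000, 2.0000).
‖u_2‖ = 3.4641, so e_2 = (-0.5774, -0.5774, 0.5774).

e_2 = (-0.5774, -0.5774, 0.5774)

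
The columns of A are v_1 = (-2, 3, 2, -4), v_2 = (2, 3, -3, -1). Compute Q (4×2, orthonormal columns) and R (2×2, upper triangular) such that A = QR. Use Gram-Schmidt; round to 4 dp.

Q = [[-0.3482, 0.4577], [0.5222, 0.5721], [0.3482, -0.6674], [-0.6963, -0.1335]], R = [[5.7446, 0.5222], [0.0000, 4.7673]]

v_1 = (-2, 3, 2, -4); ‖v_1‖ = 5.7446, so e_1 = (-0.3482, 0.5222, 0.3482, -0.6963).
e_1·v_2 = (-0.3482)·2 + 0.5222·3 + 0.3482·(-3) + (-0.6963)·(-1) = 0.5222.
u_2 = v_2 − 0.5222·e_1 = (2.1818, 2.7273, -3.1818, -0.6364).
‖u_2‖ = 4.7673, so e_2 = (0.4577, 0.5721, -0.6674, -0.1335).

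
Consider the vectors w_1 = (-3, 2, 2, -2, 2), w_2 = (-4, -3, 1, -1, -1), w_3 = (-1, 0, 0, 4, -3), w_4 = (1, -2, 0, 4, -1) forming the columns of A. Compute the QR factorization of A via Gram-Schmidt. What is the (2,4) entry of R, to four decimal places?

w_1 = (-3, 2, 2, -2, 2); ‖w_1‖ = 5.0000, so q_1 = (-0.6000, 0.4000, 0.4000, -0.4000, 0.4000).
q_1·w_2 = (-0.6000)·(-4) + 0.4000·(-3) + 0.4000·1 + (-0.4000)·(-1) + 0.4000·(-1) = 1.6000.
u_2 = w_2 − 1.6000·q_1 = (-3.0400, -3.6400, 0.3600, -0.3600, -1.6400).
‖u_2‖ = 5.0438, so q_2 = (-0.6027, -0.7217, 0.0714, -0.0714, -0.3252).
r_{24} = q_2·w_4 = 0.8803.

r_{24} = 0.8803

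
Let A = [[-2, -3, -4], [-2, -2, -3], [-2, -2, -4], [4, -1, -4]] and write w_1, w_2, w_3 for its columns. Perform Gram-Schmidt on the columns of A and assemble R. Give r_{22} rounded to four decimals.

w_1 = (-2, -2, -2, 4); ‖w_1‖ = 5.2915, so q_1 = (-0.3780, -0.3780, -0.3780, 0.7559).
q_1·w_2 = (-0.3780)·(-3) + (-0.3780)·(-2) + (-0.3780)·(-2) + 0.7559·(-1) = 1.8898.
u_2 = w_2 − 1.8898·q_1 = (-2.2857, -1.2857, -1.2857, -2.4286).
r_{22} = ‖u_2‖ = 3.7985.

r_{22} = 3.7985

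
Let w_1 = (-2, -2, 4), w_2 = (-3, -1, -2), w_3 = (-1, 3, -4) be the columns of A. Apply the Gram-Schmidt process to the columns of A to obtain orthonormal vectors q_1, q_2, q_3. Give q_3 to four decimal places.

q_3 = (-0.4364, 0.8729, 0.2182)

q_1 = w_1/‖w_1‖ = (-2, -2, 4)/4.8990 = (-0.4082, -0.4082, 0.8165).
r_{12} = q_1·w_2 = 0.0000.
u_2 = w_2 + 0.0000·q_1 = (-3.0000, -1.0000, -2.0000).
‖u_2‖ = 3.7417, so q_2 = (-0.8018, -0.2673, -0.5345).
r_{13} = q_1·w_3 = -4.0825; r_{23} = q_2·w_3 = 2.1381.
u_3 = w_3 + 4.0825·q_1 − 2.1381·q_2 = (-0.9524, 1.9048, 0.4762).
‖u_3‖ = 2.1822, so q_3 = (-0.4364, 0.8729, 0.2182).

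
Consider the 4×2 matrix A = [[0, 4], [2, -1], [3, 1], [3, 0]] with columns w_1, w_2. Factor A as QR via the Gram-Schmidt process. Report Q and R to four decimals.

w_1 = (0, 2, 3, 3); ‖w_1‖ = 4.6904, so q_1 = (0.0000, 0.4264, 0.6396, 0.6396).
q_1·w_2 = 0.0000·4 + 0.4264·(-1) + 0.6396·1 + 0.6396·0 = 0.2132.
u_2 = w_2 − 0.2132·q_1 = (4.0000, -1.0909, 0.8636, -0.1364).
‖u_2‖ = 4.2373, so q_2 = (0.9440, -0.2575, 0.2038, -0.0322).

Q = [[0.0000, 0.9440], [0.4264, -0.2575], [0.6396, 0.2038], [0.6396, -0.0322]], R = [[4.6904, 0.2132], [0.0000, 4.2373]]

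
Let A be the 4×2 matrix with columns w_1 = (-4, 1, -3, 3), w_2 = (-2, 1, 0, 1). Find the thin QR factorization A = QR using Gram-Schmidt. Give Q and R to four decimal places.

w_1 = (-4, 1, -3, 3); ‖w_1‖ = 5.9161, so e_1 = (-0.6761, 0.1690, -0.5071, 0.5071).
e_1·w_2 = (-0.6761)·(-2) + 0.1690·1 + (-0.5071)·0 + 0.5071·1 = 2.0284.
u_2 = w_2 − 2.0284·e_1 = (-0.6286, 0.6571, 1.0286, -0.0286).
‖u_2‖ = 1.3732, so e_2 = (-0.4577, 0.4785, 0.7490, -0.0208).

Q = [[-0.6761, -0.4577], [0.1690, 0.4785], [-0.5071, 0.7490], [0.5071, -0.0208]], R = [[5.9161, 2.0284], [0.0000, 1.3732]]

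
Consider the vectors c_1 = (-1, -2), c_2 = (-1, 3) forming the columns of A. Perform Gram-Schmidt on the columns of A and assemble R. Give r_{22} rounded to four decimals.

r_{22} = 2.2361

q_1 = c_1/‖c_1‖ = (-1, -2)/2.2361 = (-0.4472, -0.8944).
r_{12} = q_1·c_2 = -2.2361.
u_2 = c_2 + 2.2361·q_1 = (-2.0000, 1.0000).
r_{22} = ‖u_2‖ = 2.2361.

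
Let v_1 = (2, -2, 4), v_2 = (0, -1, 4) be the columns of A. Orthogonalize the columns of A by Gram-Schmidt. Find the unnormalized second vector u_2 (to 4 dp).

v_1 = (2, -2, 4); ‖v_1‖ = 4.8990, so e_1 = (0.4082, -0.4082, 0.8165).
e_1·v_2 = 0.4082·0 + (-0.4082)·(-1) + 0.8165·4 = 3.6742.
u_2 = v_2 − 3.6742·e_1 = (-1.5000, 0.5000, 1.0000).

u_2 = (-1.5000, 0.5000, 1.0000)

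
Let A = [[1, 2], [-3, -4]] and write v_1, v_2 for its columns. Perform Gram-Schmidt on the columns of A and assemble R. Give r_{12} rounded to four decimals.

v_1 = (1, -3); ‖v_1‖ = 3.1623, so q_1 = (0.3162, -0.9487).
r_{12} = q_1·v_2 = 4.4272.

r_{12} = 4.4272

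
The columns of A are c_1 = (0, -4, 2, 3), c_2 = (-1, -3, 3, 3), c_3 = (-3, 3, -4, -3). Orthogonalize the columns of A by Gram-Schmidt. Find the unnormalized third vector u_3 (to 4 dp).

u_3 = (-3.0000, -1.0000, -2.0000, 0.0000)

c_1 = (0, -4, 2, 3); ‖c_1‖ = 5.3852, so q_1 = (0.0000, -0.7428, 0.3714, 0.5571).
q_1·c_2 = 0.0000·(-1) + (-0.7428)·(-3) + 0.3714·3 + 0.5571·3 = 5.0138.
u_2 = c_2 − 5.0138·q_1 = (-1.0000, 0.7241, 1.1379, 0.2069).
‖u_2‖ = 1.6918, so q_2 = (-0.5911, 0.4280, 0.6726, 0.1223).
q_1·c_3 = 0.0000·(-3) + (-0.7428)·3 + 0.3714·(-4) + 0.5571·(-3) = -5.3852; q_2·c_3 = (-0.5911)·(-3) + 0.4280·3 + 0.6726·(-4) + 0.1223·(-3) = 0.0000.
u_3 = c_3 + 5.3852·q_1 + 0.0000·q_2 = (-3.0000, -1.0000, -2.0000, 0.0000).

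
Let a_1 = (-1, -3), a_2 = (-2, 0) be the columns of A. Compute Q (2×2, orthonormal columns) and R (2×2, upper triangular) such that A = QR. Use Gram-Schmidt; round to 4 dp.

q_1 = a_1/‖a_1‖ = (-1, -3)/3.1623 = (-0.3162, -0.9487).
r_{12} = q_1·a_2 = 0.6325.
u_2 = a_2 − 0.6325·q_1 = (-1.8000, 0.6000).
‖u_2‖ = 1.8974, so q_2 = (-0.9487, 0.3162).

Q = [[-0.3162, -0.9487], [-0.9487, 0.3162]], R = [[3.1623, 0.6325], [0.0000, 1.8974]]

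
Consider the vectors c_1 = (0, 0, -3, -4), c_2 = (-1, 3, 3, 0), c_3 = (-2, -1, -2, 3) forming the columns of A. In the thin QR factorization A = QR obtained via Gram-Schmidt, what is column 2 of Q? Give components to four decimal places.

e_1 = c_1/‖c_1‖ = (0, 0, -3, -4)/5.0000 = (0.0000, 0.0000, -0.6000, -0.8000).
r_{12} = e_1·c_2 = -1.8000.
u_2 = c_2 + 1.8000·e_1 = (-1.0000, 3.0000, 1.9200, -1.4400).
‖u_2‖ = 3.9699, so e_2 = (-0.2519, 0.7557, 0.4836, -0.3627).

e_2 = (-0.2519, 0.7557, 0.4836, -0.3627)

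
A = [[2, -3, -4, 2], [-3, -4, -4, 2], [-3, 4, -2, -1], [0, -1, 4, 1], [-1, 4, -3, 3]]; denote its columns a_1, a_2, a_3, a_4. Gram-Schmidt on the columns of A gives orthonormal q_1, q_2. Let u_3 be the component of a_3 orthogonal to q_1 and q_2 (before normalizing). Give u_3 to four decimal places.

u_3 = (-4.7472, -1.3501, -0.7893, 4.1799, -3.0762)

q_1 = a_1/‖a_1‖ = (2, -3, -3, 0, -1)/4.7958 = (0.4170, -0.6255, -0.6255, 0.0000, -0.2085).
r_{12} = q_1·a_2 = -2.0851.
u_2 = a_2 + 2.0851·q_1 = (-2.1304, -5.3043, 2.6957, -1.0000, 3.5652).
‖u_2‖ = 7.3248, so q_2 = (-0.2909, -0.7242, 0.3680, -0.1365, 0.4867).
r_{13} = q_1·a_3 = 2.7107; r_{23} = q_2·a_3 = 1.3177.
u_3 = a_3 − 2.7107·q_1 − 1.3177·q_2 = (-4.7472, -1.3501, -0.7893, 4.1799, -3.0762).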